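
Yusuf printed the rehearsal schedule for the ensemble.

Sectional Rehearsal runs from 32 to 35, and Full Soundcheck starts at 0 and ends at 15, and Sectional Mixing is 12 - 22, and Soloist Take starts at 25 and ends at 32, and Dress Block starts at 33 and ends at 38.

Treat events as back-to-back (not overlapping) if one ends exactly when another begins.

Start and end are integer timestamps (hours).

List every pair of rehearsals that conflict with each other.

Sorted by start: Full Soundcheck, Sectional Mixing, Soloist Take, Sectional Rehearsal, Dress Block.
Sectional Mixing starts before Full Soundcheck ends → Full Soundcheck and Sectional Mixing overlap.
Soloist Take starts after Full Soundcheck ends, so nothing later overlaps Full Soundcheck either.
Soloist Take starts after Sectional Mixing ends, so nothing later overlaps Sectional Mixing either.
Sectional Rehearsal starts exactly when Soloist Take ends (back-to-back, no overlap), so nothing later overlaps Soloist Take either.
Dress Block starts before Sectional Rehearsal ends → Sectional Rehearsal and Dress Block overlap.

Dress Block & Sectional Rehearsal, Full Soundcheck & Sectional Mixing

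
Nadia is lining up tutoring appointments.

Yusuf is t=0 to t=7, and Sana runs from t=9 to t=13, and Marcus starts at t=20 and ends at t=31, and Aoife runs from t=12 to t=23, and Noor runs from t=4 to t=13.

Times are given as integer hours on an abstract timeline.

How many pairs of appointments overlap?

5

Sorted by start: Yusuf, Noor, Sana, Aoife, Marcus.
Noor starts before Yusuf ends → Yusuf and Noor overlap.
Sana starts after Yusuf ends; Yusuf is clear from here.
Sana starts before Noor ends → Noor and Sana overlap.
Aoife starts before Noor ends → Noor and Aoife overlap.
Marcus starts after Noor ends.
Aoife starts before Sana ends → Sana and Aoife overlap.
Marcus starts after Sana ends.
Marcus starts before Aoife ends → Aoife and Marcus overlap.
Overlapping pairs: Aoife & Marcus, Aoife & Noor, Aoife & Sana, Noor & Sana, Noor & Yusuf — 5 in total.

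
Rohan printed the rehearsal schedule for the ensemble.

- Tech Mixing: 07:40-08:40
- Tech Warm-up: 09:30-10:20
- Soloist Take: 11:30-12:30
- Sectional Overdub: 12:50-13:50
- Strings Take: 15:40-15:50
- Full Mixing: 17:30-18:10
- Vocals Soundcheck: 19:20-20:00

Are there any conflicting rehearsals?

Two intervals overlap when each starts before the other ends.
Sorted by start: Tech Mixing, Tech Warm-up, Soloist Take, Sectional Overdub, Strings Take, Full Mixing, Vocals Soundcheck.
Tech Warm-up starts after Tech Mixing ends, so Tech Mixing has no further overlaps.
Soloist Take starts after Tech Warm-up ends, so Tech Warm-up has no further overlaps.
Sectional Overdub starts after Soloist Take ends, so Soloist Take has no further overlaps.
Strings Take starts after Sectional Overdub ends, so Sectional Overdub has no further overlaps.
Full Mixing starts after Strings Take ends, so Strings Take has no further overlaps.
Vocals Soundcheck starts after Full Mixing ends.
Every pair is clear; the schedule has no overlaps.

No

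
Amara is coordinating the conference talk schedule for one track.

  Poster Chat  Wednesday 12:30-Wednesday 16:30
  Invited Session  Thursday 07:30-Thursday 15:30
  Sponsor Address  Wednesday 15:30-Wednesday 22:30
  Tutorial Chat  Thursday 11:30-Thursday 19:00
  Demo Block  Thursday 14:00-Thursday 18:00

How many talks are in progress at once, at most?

Walk through starts and ends in time order (an end at T is processed before a start at T):
Wednesday 12:30 start Poster Chat → 1
Wednesday 15:30 start Sponsor Address → 2
Wednesday 16:30 end Poster Chat → 1
Wednesday 22:30 end Sponsor Address → 0
Thursday 07:30 start Invited Session → 1
Thursday 11:30 start Tutorial Chat → 2
Thursday 14:00 start Demo Block → 3
Thursday 15:30 end Invited Session → 2
Thursday 18:00 end Demo Block → 1
Thursday 19:00 end Tutorial Chat → 0
Peak is 3, at Thursday 14:00 (Demo Block, Invited Session, Tutorial Chat).

3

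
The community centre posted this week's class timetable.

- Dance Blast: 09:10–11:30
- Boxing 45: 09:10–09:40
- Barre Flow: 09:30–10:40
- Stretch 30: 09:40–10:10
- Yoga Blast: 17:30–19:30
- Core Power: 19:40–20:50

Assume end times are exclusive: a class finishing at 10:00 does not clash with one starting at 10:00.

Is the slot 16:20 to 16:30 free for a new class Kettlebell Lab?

Yes — the slot is free

Dance Blast: ends 11:30 at or before Kettlebell Lab starts 16:20 → clear.
Boxing 45: ends 09:40 at or before Kettlebell Lab starts 16:20 → clear.
Barre Flow: ends 10:40 at or before Kettlebell Lab starts 16:20 → clear.
Stretch 30: ends 10:10 at or before Kettlebell Lab starts 16:20 → clear.
Yoga Blast: starts 17:30 at or after Kettlebell Lab ends 16:30 → clear.
Core Power: starts 19:40 at or after Kettlebell Lab ends 16:30 → clear.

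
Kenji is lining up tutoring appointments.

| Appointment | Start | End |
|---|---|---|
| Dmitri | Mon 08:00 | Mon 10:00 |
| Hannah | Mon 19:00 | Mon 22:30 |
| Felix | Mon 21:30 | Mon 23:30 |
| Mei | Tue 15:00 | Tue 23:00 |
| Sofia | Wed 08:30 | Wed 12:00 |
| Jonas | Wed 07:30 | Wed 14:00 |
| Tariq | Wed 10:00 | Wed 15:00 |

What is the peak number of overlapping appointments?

3

Sort all start/end points and keep a running count:
Mon 08:00 start Dmitri → 1
Mon 10:00 end Dmitri → 0
Mon 19:00 start Hannah → 1
Mon 21:30 start Felix → 2
Mon 22:30 end Hannah → 1
Mon 23:30 end Felix → 0
Tue 15:00 start Mei → 1
Tue 23:00 end Mei → 0
Wed 07:30 start Jonas → 1
Wed 08:30 start Sofia → 2
Wed 10:00 start Tariq → 3
Wed 12:00 end Sofia → 2
Wed 14:00 end Jonas → 1
Wed 15:00 end Tariq → 0
Peak is 3, at Wed 10:00 (Jonas, Sofia, Tariq).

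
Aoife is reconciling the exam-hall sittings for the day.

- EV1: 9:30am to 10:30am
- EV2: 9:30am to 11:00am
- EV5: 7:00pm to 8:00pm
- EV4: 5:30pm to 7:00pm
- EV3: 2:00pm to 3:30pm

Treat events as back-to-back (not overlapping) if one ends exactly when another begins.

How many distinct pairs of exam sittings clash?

1

Check each pair: they overlap iff neither finishes before the other starts.
Sorted by start: EV1, EV2, EV3, EV4, EV5.
EV2 starts before EV1 ends → EV1 and EV2 overlap.
EV3 starts after EV1 ends; EV1 is clear from here.
EV3 starts after EV2 ends; EV2 is clear from here.
EV4 starts after EV3 ends; EV3 is clear from here.
EV5 starts exactly when EV4 ends (back-to-back, no overlap).
Overlapping pairs: EV1 & EV2 — 1 in total.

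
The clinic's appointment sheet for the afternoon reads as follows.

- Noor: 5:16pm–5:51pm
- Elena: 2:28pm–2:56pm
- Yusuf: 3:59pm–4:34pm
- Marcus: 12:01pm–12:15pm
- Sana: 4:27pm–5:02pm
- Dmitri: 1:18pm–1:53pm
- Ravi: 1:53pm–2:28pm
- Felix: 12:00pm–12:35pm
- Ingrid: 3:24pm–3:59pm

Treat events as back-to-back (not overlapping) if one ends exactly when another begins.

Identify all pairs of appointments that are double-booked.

Felix & Marcus, Sana & Yusuf

Check each pair: they overlap iff neither finishes before the other starts.
Sorted by start: Felix, Marcus, Dmitri, Ravi, Elena, Ingrid, Yusuf, Sana, Noor.
Marcus starts before Felix ends → Felix and Marcus overlap.
Dmitri starts after Felix ends — done with Felix.
Dmitri starts after Marcus ends — done with Marcus.
Ravi starts exactly when Dmitri ends (back-to-back, no overlap) — done with Dmitri.
Elena starts exactly when Ravi ends (back-to-back, no overlap) — done with Ravi.
Ingrid starts after Elena ends — done with Elena.
Yusuf starts exactly when Ingrid ends (back-to-back, no overlap) — done with Ingrid.
Sana starts before Yusuf ends → Yusuf and Sana overlap.
Noor starts after Yusuf ends.
Noor starts after Sana ends.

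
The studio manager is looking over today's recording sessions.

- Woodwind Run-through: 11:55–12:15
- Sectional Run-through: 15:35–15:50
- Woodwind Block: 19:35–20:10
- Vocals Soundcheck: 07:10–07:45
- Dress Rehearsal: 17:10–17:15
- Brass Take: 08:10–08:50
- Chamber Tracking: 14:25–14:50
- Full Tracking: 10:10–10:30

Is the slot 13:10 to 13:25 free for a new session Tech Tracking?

Yes — the slot is free

Vocals Soundcheck: ends 07:45 at or before Tech Tracking starts 13:10 → clear.
Brass Take: ends 08:50 at or before Tech Tracking starts 13:10 → clear.
Full Tracking: ends 10:30 at or before Tech Tracking starts 13:10 → clear.
Woodwind Run-through: ends 12:15 at or before Tech Tracking starts 13:10 → clear.
Chamber Tracking: starts 14:25 at or after Tech Tracking ends 13:25 → clear.
Sectional Run-through: starts 15:35 at or after Tech Tracking ends 13:25 → clear.
Dress Rehearsal: starts 17:10 at or after Tech Tracking ends 13:25 → clear.
Woodwind Block: starts 19:35 at or after Tech Tracking ends 13:25 → clear.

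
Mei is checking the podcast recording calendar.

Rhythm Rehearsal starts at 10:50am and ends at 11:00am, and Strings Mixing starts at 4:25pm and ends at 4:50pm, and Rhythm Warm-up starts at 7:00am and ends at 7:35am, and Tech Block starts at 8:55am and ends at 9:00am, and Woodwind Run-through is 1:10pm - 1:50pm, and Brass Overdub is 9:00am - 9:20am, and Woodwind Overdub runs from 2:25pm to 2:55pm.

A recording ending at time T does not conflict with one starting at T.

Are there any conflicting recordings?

No

Sorted by start: Rhythm Warm-up, Tech Block, Brass Overdub, Rhythm Rehearsal, Woodwind Run-through, Woodwind Overdub, Strings Mixing.
Tech Block starts after Rhythm Warm-up ends; Rhythm Warm-up is clear from here.
Brass Overdub starts exactly when Tech Block ends (back-to-back, no overlap); Tech Block is clear from here.
Rhythm Rehearsal starts after Brass Overdub ends; Brass Overdub is clear from here.
Woodwind Run-through starts after Rhythm Rehearsal ends; Rhythm Rehearsal is clear from here.
Woodwind Overdub starts after Woodwind Run-through ends; Woodwind Run-through is clear from here.
Strings Mixing starts after Woodwind Overdub ends.
Every pair is clear; the schedule has no overlaps.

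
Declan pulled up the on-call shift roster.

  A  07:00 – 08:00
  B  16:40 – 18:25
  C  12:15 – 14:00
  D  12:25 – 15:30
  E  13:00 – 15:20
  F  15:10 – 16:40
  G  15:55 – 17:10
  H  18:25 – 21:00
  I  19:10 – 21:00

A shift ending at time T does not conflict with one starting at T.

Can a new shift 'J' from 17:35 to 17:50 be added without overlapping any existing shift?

A: ends 08:00 at or before J starts 17:35 → clear.
C: ends 14:00 at or before J starts 17:35 → clear.
D: ends 15:30 at or before J starts 17:35 → clear.
E: ends 15:20 at or before J starts 17:35 → clear.
F: ends 16:40 at or before J starts 17:35 → clear.
G: ends 17:10 at or before J starts 17:35 → clear.
B: starts 16:40 before J ends 17:50, and ends 18:25 after J starts 17:35 → overlap.
H: starts 18:25 at or after J ends 17:50 → clear.
I: starts 19:10 at or after J ends 17:50 → clear.
J overlaps B.

No — it overlaps B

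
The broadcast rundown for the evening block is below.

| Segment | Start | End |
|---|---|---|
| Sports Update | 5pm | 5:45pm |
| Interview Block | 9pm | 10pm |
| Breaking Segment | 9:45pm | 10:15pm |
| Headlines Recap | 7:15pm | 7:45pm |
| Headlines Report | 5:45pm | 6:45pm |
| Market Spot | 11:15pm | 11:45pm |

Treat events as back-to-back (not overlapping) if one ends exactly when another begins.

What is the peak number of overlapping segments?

2

Sort all start/end points and keep a running count:
5pm start Sports Update → 1
5:45pm end Sports Update → 0
5:45pm start Headlines Report → 1
6:45pm end Headlines Report → 0
7:15pm start Headlines Recap → 1
7:45pm end Headlines Recap → 0
9pm start Interview Block → 1
9:45pm start Breaking Segment → 2
10pm end Interview Block → 1
10:15pm end Breaking Segment → 0
11:15pm start Market Spot → 1
11:45pm end Market Spot → 0
Peak is 2, at 9:45pm (Breaking Segment, Interview Block).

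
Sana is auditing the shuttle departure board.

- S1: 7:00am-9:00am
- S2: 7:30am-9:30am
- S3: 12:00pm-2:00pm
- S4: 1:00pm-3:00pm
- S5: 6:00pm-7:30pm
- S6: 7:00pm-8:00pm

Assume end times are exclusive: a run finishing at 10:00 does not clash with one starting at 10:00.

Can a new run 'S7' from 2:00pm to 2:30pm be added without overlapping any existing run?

No — it overlaps S4

S1: ends 9:00am at or before S7 starts 2:00pm → clear.
S2: ends 9:30am at or before S7 starts 2:00pm → clear.
S3: ends 2:00pm at or before S7 starts 2:00pm → clear.
S4: starts 1:00pm before S7 ends 2:30pm, and ends 3:00pm after S7 starts 2:00pm → overlap.
S5: starts 6:00pm at or after S7 ends 2:30pm → clear.
S6: starts 7:00pm at or after S7 ends 2:30pm → clear.
S7 overlaps S4.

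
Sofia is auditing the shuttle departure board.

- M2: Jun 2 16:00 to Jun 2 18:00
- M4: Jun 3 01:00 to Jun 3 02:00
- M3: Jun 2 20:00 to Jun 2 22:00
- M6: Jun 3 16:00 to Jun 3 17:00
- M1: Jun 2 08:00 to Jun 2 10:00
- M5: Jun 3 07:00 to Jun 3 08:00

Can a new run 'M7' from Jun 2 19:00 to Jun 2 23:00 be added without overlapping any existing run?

M1: ends Jun 2 10:00 at or before M7 starts Jun 2 19:00 → clear.
M2: ends Jun 2 18:00 at or before M7 starts Jun 2 19:00 → clear.
M3: starts Jun 2 20:00 before M7 ends Jun 2 23:00, and ends Jun 2 22:00 after M7 starts Jun 2 19:00 → overlap.
M4: starts Jun 3 01:00 at or after M7 ends Jun 2 23:00 → clear.
M5: starts Jun 3 07:00 at or after M7 ends Jun 2 23:00 → clear.
M6: starts Jun 3 16:00 at or after M7 ends Jun 2 23:00 → clear.
M7 overlaps M3.

No — it overlaps M3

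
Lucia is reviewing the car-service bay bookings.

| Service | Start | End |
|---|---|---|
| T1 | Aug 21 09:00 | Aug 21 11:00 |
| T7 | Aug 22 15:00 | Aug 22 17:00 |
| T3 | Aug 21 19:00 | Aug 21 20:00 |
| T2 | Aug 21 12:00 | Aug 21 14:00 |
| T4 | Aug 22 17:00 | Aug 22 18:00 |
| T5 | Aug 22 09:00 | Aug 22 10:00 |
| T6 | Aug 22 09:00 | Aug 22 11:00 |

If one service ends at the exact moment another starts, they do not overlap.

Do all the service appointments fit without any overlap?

Check each pair: they overlap iff neither finishes before the other starts.
Sorted by start: T1, T2, T3, T5, T6, T7, T4.
T2 starts after T1 ends, so nothing later overlaps T1 either.
T3 starts after T2 ends, so nothing later overlaps T2 either.
T5 starts after T3 ends, so nothing later overlaps T3 either.
T6 starts before T5 ends → T5 and T6 overlap.
That's a conflict, so the schedule is not conflict-free.

No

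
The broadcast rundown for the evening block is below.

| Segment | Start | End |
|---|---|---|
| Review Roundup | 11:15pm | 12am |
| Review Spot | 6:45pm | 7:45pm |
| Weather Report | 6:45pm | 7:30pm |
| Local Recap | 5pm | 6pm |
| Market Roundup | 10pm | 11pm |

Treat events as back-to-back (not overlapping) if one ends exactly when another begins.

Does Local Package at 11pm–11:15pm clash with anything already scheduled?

Local Recap: ends 6pm at or before Local Package starts 11pm → clear.
Review Spot: ends 7:45pm at or before Local Package starts 11pm → clear.
Weather Report: ends 7:30pm at or before Local Package starts 11pm → clear.
Market Roundup: ends 11pm at or before Local Package starts 11pm → clear.
Review Roundup: starts 11:15pm at or after Local Package ends 11:15pm → clear.

No — it doesn't clash with anything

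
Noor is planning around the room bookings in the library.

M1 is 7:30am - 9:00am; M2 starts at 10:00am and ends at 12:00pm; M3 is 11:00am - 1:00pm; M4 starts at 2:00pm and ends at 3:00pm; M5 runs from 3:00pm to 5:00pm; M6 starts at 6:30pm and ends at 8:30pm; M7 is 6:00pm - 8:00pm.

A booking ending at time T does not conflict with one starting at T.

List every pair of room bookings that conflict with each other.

Check each pair: they overlap iff neither finishes before the other starts.
Sorted by start: M1, M2, M3, M4, M5, M7, M6.
M2 starts after M1 ends, so M1 has no further overlaps.
M3 starts before M2 ends → M2 and M3 overlap.
M4 starts after M2 ends, so M2 has no further overlaps.
M4 starts after M3 ends, so M3 has no further overlaps.
M5 starts exactly when M4 ends (back-to-back, no overlap), so M4 has no further overlaps.
M7 starts after M5 ends, so M5 has no further overlaps.
M6 starts before M7 ends → M7 and M6 overlap.

M2 & M3, M6 & M7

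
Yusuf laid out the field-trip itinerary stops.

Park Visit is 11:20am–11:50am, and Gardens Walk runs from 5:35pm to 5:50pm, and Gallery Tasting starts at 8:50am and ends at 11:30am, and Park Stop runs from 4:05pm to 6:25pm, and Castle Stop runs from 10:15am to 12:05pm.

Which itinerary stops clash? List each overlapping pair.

Castle Stop & Gallery Tasting, Castle Stop & Park Visit, Gallery Tasting & Park Visit, Gardens Walk & Park Stop

Two intervals overlap when each starts before the other ends.
Sorted by start: Gallery Tasting, Castle Stop, Park Visit, Park Stop, Gardens Walk.
Castle Stop starts before Gallery Tasting ends → Gallery Tasting and Castle Stop overlap.
Park Visit starts before Gallery Tasting ends → Gallery Tasting and Park Visit overlap.
Park Stop starts after Gallery Tasting ends, so nothing later overlaps Gallery Tasting either.
Park Visit starts before Castle Stop ends → Castle Stop and Park Visit overlap.
Park Stop starts after Castle Stop ends, so nothing later overlaps Castle Stop either.
Park Stop starts after Park Visit ends, so nothing later overlaps Park Visit either.
Gardens Walk starts before Park Stop ends → Park Stop and Gardens Walk overlap.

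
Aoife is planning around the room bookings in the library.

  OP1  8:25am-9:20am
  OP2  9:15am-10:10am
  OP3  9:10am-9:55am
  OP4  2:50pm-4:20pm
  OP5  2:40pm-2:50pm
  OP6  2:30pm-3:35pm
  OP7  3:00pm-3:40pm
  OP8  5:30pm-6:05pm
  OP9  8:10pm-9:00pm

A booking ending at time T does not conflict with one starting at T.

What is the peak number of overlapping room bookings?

3

Sort all start/end points and keep a running count:
8:25am start OP1 → 1
9:10am start OP3 → 2
9:15am start OP2 → 3
9:20am end OP1 → 2
9:55am end OP3 → 1
10:10am end OP2 → 0
2:30pm start OP6 → 1
2:40pm start OP5 → 2
2:50pm end OP5 → 1
2:50pm start OP4 → 2
3:00pm start OP7 → 3
3:35pm end OP6 → 2
3:40pm end OP7 → 1
4:20pm end OP4 → 0
5:30pm start OP8 → 1
6:05pm end OP8 → 0
8:10pm start OP9 → 1
9:00pm end OP9 → 0
Peak is 3, at 9:15am (OP1, OP2, OP3).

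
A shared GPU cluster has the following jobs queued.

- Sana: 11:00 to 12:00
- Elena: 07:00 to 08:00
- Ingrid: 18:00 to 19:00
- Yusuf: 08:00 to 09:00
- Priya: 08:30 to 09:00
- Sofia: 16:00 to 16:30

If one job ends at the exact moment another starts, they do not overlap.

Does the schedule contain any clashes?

Check each pair: they overlap iff neither finishes before the other starts.
Sorted by start: Elena, Yusuf, Priya, Sana, Sofia, Ingrid.
Yusuf starts exactly when Elena ends (back-to-back, no overlap) — done with Elena.
Priya starts before Yusuf ends → Yusuf and Priya overlap.
That's a conflict, so the schedule is not conflict-free.

Yes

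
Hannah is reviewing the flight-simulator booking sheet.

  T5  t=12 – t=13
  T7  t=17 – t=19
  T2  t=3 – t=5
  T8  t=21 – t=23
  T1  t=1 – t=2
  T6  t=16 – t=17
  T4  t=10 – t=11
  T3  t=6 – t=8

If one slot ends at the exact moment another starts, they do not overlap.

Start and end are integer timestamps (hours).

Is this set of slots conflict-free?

Yes

Sorted by start: T1, T2, T3, T4, T5, T6, T7, T8.
T2 starts after T1 ends — done with T1.
T3 starts after T2 ends — done with T2.
T4 starts after T3 ends — done with T3.
T5 starts after T4 ends — done with T4.
T6 starts after T5 ends — done with T5.
T7 starts exactly when T6 ends (back-to-back, no overlap) — done with T6.
T8 starts after T7 ends.
Every pair is clear; the schedule has no overlaps.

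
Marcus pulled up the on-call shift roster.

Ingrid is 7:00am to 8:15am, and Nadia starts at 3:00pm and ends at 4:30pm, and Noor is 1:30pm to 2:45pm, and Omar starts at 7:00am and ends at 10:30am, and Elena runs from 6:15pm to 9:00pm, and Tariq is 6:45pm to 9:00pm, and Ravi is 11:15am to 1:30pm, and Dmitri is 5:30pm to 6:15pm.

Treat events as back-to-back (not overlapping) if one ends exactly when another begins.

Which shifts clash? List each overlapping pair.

Elena & Tariq, Ingrid & Omar

Sorted by start: Omar, Ingrid, Ravi, Noor, Nadia, Dmitri, Elena, Tariq.
Ingrid starts before Omar ends → Omar and Ingrid overlap.
Ravi starts after Omar ends; Omar is clear from here.
Ravi starts after Ingrid ends; Ingrid is clear from here.
Noor starts exactly when Ravi ends (back-to-back, no overlap); Ravi is clear from here.
Nadia starts after Noor ends; Noor is clear from here.
Dmitri starts after Nadia ends; Nadia is clear from here.
Elena starts exactly when Dmitri ends (back-to-back, no overlap); Dmitri is clear from here.
Tariq starts before Elena ends → Elena and Tariq overlap.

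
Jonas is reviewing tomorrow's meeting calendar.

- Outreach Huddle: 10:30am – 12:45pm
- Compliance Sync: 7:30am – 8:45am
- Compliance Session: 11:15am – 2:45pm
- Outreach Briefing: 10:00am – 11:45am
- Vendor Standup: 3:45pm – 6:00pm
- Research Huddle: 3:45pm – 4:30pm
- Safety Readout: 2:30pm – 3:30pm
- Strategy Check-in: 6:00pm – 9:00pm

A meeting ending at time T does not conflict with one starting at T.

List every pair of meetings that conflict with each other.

Sorted by start: Compliance Sync, Outreach Briefing, Outreach Huddle, Compliance Session, Safety Readout, Vendor Standup, Research Huddle, Strategy Check-in.
Outreach Briefing starts after Compliance Sync ends, so nothing later overlaps Compliance Sync either.
Outreach Huddle starts before Outreach Briefing ends → Outreach Briefing and Outreach Huddle overlap.
Compliance Session starts before Outreach Briefing ends → Outreach Briefing and Compliance Session overlap.
Safety Readout starts after Outreach Briefing ends, so nothing later overlaps Outreach Briefing either.
Compliance Session starts before Outreach Huddle ends → Outreach Huddle and Compliance Session overlap.
Safety Readout starts after Outreach Huddle ends, so nothing later overlaps Outreach Huddle either.
Safety Readout starts before Compliance Session ends → Compliance Session and Safety Readout overlap.
Vendor Standup starts after Compliance Session ends, so nothing later overlaps Compliance Session either.
Vendor Standup starts after Safety Readout ends, so nothing later overlaps Safety Readout either.
Research Huddle starts before Vendor Standup ends → Vendor Standup and Research Huddle overlap.
Strategy Check-in starts exactly when Vendor Standup ends (back-to-back, no overlap).
Strategy Check-in starts after Research Huddle ends.

Compliance Session & Outreach Briefing, Compliance Session & Outreach Huddle, Compliance Session & Safety Readout, Outreach Briefing & Outreach Huddle, Research Huddle & Vendor Standup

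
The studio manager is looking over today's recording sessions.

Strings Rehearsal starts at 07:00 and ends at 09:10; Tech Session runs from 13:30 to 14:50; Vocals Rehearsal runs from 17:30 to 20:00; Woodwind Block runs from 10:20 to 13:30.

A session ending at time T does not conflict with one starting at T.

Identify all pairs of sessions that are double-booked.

no overlapping pairs

Sorted by start: Strings Rehearsal, Woodwind Block, Tech Session, Vocals Rehearsal.
Woodwind Block starts after Strings Rehearsal ends; Strings Rehearsal is clear from here.
Tech Session starts exactly when Woodwind Block ends (back-to-back, no overlap); Woodwind Block is clear from here.
Vocals Rehearsal starts after Tech Session ends.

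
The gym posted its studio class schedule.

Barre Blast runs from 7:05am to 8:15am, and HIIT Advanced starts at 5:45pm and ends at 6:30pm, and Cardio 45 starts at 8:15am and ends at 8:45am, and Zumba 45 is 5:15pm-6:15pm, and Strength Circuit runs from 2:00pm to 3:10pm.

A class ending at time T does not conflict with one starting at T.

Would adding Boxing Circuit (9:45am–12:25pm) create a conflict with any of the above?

Barre Blast: ends 8:15am at or before Boxing Circuit starts 9:45am → clear.
Cardio 45: ends 8:45am at or before Boxing Circuit starts 9:45am → clear.
Strength Circuit: starts 2:00pm at or after Boxing Circuit ends 12:25pm → clear.
Zumba 45: starts 5:15pm at or after Boxing Circuit ends 12:25pm → clear.
HIIT Advanced: starts 5:45pm at or after Boxing Circuit ends 12:25pm → clear.

No — it doesn't clash with anything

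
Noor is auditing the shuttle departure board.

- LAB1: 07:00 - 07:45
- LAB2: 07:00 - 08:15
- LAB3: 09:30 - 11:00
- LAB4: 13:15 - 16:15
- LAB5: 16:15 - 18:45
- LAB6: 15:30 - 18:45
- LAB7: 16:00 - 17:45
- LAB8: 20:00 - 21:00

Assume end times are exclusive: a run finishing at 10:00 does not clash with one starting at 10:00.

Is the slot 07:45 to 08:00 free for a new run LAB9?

No — it overlaps LAB2

LAB1: ends 07:45 at or before LAB9 starts 07:45 → clear.
LAB2: starts 07:00 before LAB9 ends 08:00, and ends 08:15 after LAB9 starts 07:45 → overlap.
LAB3: starts 09:30 at or after LAB9 ends 08:00 → clear.
LAB4: starts 13:15 at or after LAB9 ends 08:00 → clear.
LAB6: starts 15:30 at or after LAB9 ends 08:00 → clear.
LAB7: starts 16:00 at or after LAB9 ends 08:00 → clear.
LAB5: starts 16:15 at or after LAB9 ends 08:00 → clear.
LAB8: starts 20:00 at or after LAB9 ends 08:00 → clear.
LAB9 overlaps LAB2.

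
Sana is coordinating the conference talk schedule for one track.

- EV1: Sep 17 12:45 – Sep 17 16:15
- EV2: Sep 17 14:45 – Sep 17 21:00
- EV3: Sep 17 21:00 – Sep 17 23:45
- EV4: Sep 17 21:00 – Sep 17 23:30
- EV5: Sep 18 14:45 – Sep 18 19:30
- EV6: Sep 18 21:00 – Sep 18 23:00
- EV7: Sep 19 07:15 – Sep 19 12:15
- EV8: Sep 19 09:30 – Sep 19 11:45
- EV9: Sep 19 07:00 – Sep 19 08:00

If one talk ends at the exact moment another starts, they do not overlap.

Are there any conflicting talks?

Yes

Sorted by start: EV1, EV2, EV3, EV4, EV5, EV6, EV9, EV7, EV8.
EV2 starts before EV1 ends → EV1 and EV2 overlap.
That's a conflict, so the schedule is not conflict-free.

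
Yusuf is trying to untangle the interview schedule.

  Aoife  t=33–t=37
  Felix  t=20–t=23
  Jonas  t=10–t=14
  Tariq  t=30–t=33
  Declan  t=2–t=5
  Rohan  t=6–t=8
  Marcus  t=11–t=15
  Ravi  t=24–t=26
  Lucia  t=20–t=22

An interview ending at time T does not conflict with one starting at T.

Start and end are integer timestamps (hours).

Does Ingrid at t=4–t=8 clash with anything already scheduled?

Declan: starts t=2 before Ingrid ends t=8, and ends t=5 after Ingrid starts t=4 → overlap.
Rohan: starts t=6 before Ingrid ends t=8, and ends t=8 after Ingrid starts t=4 → overlap.
Jonas: starts t=10 at or after Ingrid ends t=8 → clear.
Marcus: starts t=11 at or after Ingrid ends t=8 → clear.
Felix: starts t=20 at or after Ingrid ends t=8 → clear.
Lucia: starts t=20 at or after Ingrid ends t=8 → clear.
Ravi: starts t=24 at or after Ingrid ends t=8 → clear.
Tariq: starts t=30 at or after Ingrid ends t=8 → clear.
Aoife: starts t=33 at or after Ingrid ends t=8 → clear.
Ingrid overlaps Declan, Rohan.

Yes — it overlaps Declan, Rohan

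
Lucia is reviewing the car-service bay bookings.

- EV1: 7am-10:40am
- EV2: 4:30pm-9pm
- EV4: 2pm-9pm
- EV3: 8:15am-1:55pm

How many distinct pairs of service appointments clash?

Check each pair: they overlap iff neither finishes before the other starts.
Sorted by start: EV1, EV3, EV4, EV2.
EV3 starts before EV1 ends → EV1 and EV3 overlap.
EV4 starts after EV1 ends, so nothing later overlaps EV1 either.
EV4 starts after EV3 ends, so nothing later overlaps EV3 either.
EV2 starts before EV4 ends → EV4 and EV2 overlap.
Overlapping pairs: EV1 & EV3, EV2 & EV4 — 2 in total.

2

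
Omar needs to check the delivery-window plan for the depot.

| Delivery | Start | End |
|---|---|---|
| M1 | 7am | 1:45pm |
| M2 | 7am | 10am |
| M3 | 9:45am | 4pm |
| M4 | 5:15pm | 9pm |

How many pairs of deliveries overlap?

Sorted by start: M1, M2, M3, M4.
M2 starts before M1 ends → M1 and M2 overlap.
M3 starts before M1 ends → M1 and M3 overlap.
M4 starts after M1 ends.
M3 starts before M2 ends → M2 and M3 overlap.
M4 starts after M2 ends.
M4 starts after M3 ends.
Overlapping pairs: M1 & M2, M1 & M3, M2 & M3 — 3 in total.

3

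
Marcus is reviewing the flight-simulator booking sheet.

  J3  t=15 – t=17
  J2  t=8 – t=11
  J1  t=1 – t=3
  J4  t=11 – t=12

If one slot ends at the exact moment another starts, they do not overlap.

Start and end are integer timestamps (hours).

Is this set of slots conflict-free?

Yes

Two intervals overlap when each starts before the other ends.
Sorted by start: J1, J2, J4, J3.
J2 starts after J1 ends — done with J1.
J4 starts exactly when J2 ends (back-to-back, no overlap) — done with J2.
J3 starts after J4 ends.
Every pair is clear; the schedule has no overlaps.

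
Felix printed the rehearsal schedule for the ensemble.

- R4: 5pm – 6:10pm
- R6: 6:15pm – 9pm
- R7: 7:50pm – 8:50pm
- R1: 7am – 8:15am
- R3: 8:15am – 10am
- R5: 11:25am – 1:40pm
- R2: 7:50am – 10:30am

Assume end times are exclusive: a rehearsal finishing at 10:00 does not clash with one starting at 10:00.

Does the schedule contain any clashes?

Yes

Check each pair: they overlap iff neither finishes before the other starts.
Sorted by start: R1, R2, R3, R5, R4, R6, R7.
R2 starts before R1 ends → R1 and R2 overlap.
That's a conflict, so the schedule is not conflict-free.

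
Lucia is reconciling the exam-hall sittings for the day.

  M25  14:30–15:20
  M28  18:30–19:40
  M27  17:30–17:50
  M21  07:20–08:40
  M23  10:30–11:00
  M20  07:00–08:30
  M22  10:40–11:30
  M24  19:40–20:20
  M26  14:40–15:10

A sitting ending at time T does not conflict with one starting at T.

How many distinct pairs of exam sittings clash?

3

Sorted by start: M20, M21, M23, M22, M25, M26, M27, M28, M24.
M21 starts before M20 ends → M20 and M21 overlap.
M23 starts after M20 ends — done with M20.
M23 starts after M21 ends — done with M21.
M22 starts before M23 ends → M23 and M22 overlap.
M25 starts after M23 ends — done with M23.
M25 starts after M22 ends — done with M22.
M26 starts before M25 ends → M25 and M26 overlap.
M27 starts after M25 ends — done with M25.
M27 starts after M26 ends — done with M26.
M28 starts after M27 ends — done with M27.
M24 starts exactly when M28 ends (back-to-back, no overlap).
Overlapping pairs: M20 & M21, M22 & M23, M25 & M26 — 3 in total.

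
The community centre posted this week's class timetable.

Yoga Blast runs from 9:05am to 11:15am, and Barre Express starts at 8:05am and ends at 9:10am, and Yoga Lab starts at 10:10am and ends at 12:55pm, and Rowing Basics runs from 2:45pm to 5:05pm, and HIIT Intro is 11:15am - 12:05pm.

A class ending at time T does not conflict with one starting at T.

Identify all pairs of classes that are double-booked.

Sorted by start: Barre Express, Yoga Blast, Yoga Lab, HIIT Intro, Rowing Basics.
Yoga Blast starts before Barre Express ends → Barre Express and Yoga Blast overlap.
Yoga Lab starts after Barre Express ends, so nothing later overlaps Barre Express either.
Yoga Lab starts before Yoga Blast ends → Yoga Blast and Yoga Lab overlap.
HIIT Intro starts exactly when Yoga Blast ends (back-to-back, no overlap), so nothing later overlaps Yoga Blast either.
HIIT Intro starts before Yoga Lab ends → Yoga Lab and HIIT Intro overlap.
Rowing Basics starts after Yoga Lab ends.
Rowing Basics starts after HIIT Intro ends.

Barre Express & Yoga Blast, HIIT Intro & Yoga Lab, Yoga Blast & Yoga Lab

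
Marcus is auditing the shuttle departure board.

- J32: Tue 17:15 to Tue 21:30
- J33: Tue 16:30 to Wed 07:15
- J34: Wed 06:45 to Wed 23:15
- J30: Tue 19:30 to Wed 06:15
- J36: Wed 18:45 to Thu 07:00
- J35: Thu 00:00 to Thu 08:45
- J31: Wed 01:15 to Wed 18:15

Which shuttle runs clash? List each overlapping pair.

J30 & J31, J30 & J32, J30 & J33, J31 & J33, J31 & J34, J32 & J33, J33 & J34, J34 & J36, J35 & J36

Sorted by start: J33, J32, J30, J31, J34, J36, J35.
J32 starts before J33 ends → J33 and J32 overlap.
J30 starts before J33 ends → J33 and J30 overlap.
J31 starts before J33 ends → J33 and J31 overlap.
J34 starts before J33 ends → J33 and J34 overlap.
J36 starts after J33 ends — done with J33.
J30 starts before J32 ends → J32 and J30 overlap.
J31 starts after J32 ends — done with J32.
J31 starts before J30 ends → J30 and J31 overlap.
J34 starts after J30 ends — done with J30.
J34 starts before J31 ends → J31 and J34 overlap.
J36 starts after J31 ends — done with J31.
J36 starts before J34 ends → J34 and J36 overlap.
J35 starts after J34 ends.
J35 starts before J36 ends → J36 and J35 overlap.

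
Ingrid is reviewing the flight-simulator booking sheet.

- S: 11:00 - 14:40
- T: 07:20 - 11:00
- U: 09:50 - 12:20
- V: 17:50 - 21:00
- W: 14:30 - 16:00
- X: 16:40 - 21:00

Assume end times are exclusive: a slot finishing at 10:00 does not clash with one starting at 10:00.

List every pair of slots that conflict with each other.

Sorted by start: T, U, S, W, X, V.
U starts before T ends → T and U overlap.
S starts exactly when T ends (back-to-back, no overlap) — done with T.
S starts before U ends → U and S overlap.
W starts after U ends — done with U.
W starts before S ends → S and W overlap.
X starts after S ends — done with S.
X starts after W ends — done with W.
V starts before X ends → X and V overlap.

S & U, S & W, T & U, V & X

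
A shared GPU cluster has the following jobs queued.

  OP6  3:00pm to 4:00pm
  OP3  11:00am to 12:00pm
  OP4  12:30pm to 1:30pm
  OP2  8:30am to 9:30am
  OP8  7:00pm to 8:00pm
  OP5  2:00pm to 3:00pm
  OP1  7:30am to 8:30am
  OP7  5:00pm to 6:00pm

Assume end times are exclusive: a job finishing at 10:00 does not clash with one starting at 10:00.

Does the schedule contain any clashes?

No

Sorted by start: OP1, OP2, OP3, OP4, OP5, OP6, OP7, OP8.
OP2 starts exactly when OP1 ends (back-to-back, no overlap); OP1 is clear from here.
OP3 starts after OP2 ends; OP2 is clear from here.
OP4 starts after OP3 ends; OP3 is clear from here.
OP5 starts after OP4 ends; OP4 is clear from here.
OP6 starts exactly when OP5 ends (back-to-back, no overlap); OP5 is clear from here.
OP7 starts after OP6 ends; OP6 is clear from here.
OP8 starts after OP7 ends.
Every pair is clear; the schedule has no overlaps.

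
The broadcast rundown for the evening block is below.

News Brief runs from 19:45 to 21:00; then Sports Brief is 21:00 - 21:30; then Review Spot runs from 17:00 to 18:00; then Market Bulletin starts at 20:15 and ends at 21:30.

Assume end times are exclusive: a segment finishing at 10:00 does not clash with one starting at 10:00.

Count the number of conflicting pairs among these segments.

Sorted by start: Review Spot, News Brief, Market Bulletin, Sports Brief.
News Brief starts after Review Spot ends, so Review Spot has no further overlaps.
Market Bulletin starts before News Brief ends → News Brief and Market Bulletin overlap.
Sports Brief starts exactly when News Brief ends (back-to-back, no overlap).
Sports Brief starts before Market Bulletin ends → Market Bulletin and Sports Brief overlap.
Overlapping pairs: Market Bulletin & News Brief, Market Bulletin & Sports Brief — 2 in total.

2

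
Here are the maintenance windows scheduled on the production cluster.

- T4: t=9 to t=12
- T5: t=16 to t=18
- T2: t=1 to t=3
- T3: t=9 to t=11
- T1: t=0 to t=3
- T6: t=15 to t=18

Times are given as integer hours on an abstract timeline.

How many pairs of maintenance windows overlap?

Sorted by start: T1, T2, T3, T4, T6, T5.
T2 starts before T1 ends → T1 and T2 overlap.
T3 starts after T1 ends — done with T1.
T3 starts after T2 ends — done with T2.
T4 starts before T3 ends → T3 and T4 overlap.
T6 starts after T3 ends — done with T3.
T6 starts after T4 ends — done with T4.
T5 starts before T6 ends → T6 and T5 overlap.
Overlapping pairs: T1 & T2, T3 & T4, T5 & T6 — 3 in total.

3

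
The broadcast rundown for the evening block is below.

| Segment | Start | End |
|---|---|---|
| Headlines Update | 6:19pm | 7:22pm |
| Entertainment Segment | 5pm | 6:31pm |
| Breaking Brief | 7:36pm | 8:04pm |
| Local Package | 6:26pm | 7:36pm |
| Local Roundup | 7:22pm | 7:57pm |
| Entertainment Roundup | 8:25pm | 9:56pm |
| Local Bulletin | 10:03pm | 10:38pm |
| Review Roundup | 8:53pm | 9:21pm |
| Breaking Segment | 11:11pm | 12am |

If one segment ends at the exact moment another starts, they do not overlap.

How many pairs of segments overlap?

6

Sorted by start: Entertainment Segment, Headlines Update, Local Package, Local Roundup, Breaking Brief, Entertainment Roundup, Review Roundup, Local Bulletin, Breaking Segment.
Headlines Update starts before Entertainment Segment ends → Entertainment Segment and Headlines Update overlap.
Local Package starts before Entertainment Segment ends → Entertainment Segment and Local Package overlap.
Local Roundup starts after Entertainment Segment ends, so nothing later overlaps Entertainment Segment either.
Local Package starts before Headlines Update ends → Headlines Update and Local Package overlap.
Local Roundup starts exactly when Headlines Update ends (back-to-back, no overlap), so nothing later overlaps Headlines Update either.
Local Roundup starts before Local Package ends → Local Package and Local Roundup overlap.
Breaking Brief starts exactly when Local Package ends (back-to-back, no overlap), so nothing later overlaps Local Package either.
Breaking Brief starts before Local Roundup ends → Local Roundup and Breaking Brief overlap.
Entertainment Roundup starts after Local Roundup ends, so nothing later overlaps Local Roundup either.
Entertainment Roundup starts after Breaking Brief ends, so nothing later overlaps Breaking Brief either.
Review Roundup starts before Entertainment Roundup ends → Entertainment Roundup and Review Roundup overlap.
Local Bulletin starts after Entertainment Roundup ends, so nothing later overlaps Entertainment Roundup either.
Local Bulletin starts after Review Roundup ends, so nothing later overlaps Review Roundup either.
Breaking Segment starts after Local Bulletin ends.
Overlapping pairs: Breaking Brief & Local Roundup, Entertainment Roundup & Review Roundup, Entertainment Segment & Headlines Update, Entertainment Segment & Local Package, Headlines Update & Local Package, Local Package & Local Roundup — 6 in total.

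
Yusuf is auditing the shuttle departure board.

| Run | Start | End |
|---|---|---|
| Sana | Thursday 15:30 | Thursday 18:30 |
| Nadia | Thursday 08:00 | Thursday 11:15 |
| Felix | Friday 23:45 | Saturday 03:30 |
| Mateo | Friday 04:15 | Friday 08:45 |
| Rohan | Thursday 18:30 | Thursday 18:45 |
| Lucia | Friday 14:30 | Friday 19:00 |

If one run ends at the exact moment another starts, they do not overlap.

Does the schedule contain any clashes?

Sorted by start: Nadia, Sana, Rohan, Mateo, Lucia, Felix.
Sana starts after Nadia ends, so nothing later overlaps Nadia either.
Rohan starts exactly when Sana ends (back-to-back, no overlap), so nothing later overlaps Sana either.
Mateo starts after Rohan ends, so nothing later overlaps Rohan either.
Lucia starts after Mateo ends, so nothing later overlaps Mateo either.
Felix starts after Lucia ends.
Every pair is clear; the schedule has no overlaps.

No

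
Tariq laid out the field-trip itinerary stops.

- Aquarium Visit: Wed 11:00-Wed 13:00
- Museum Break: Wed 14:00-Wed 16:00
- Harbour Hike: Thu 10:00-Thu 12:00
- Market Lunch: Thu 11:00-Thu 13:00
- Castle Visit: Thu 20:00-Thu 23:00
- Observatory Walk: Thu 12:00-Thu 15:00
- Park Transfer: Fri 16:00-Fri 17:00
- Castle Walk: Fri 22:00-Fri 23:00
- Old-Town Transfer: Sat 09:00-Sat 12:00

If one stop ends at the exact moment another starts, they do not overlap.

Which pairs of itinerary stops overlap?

Check each pair: they overlap iff neither finishes before the other starts.
Sorted by start: Aquarium Visit, Museum Break, Harbour Hike, Market Lunch, Observatory Walk, Castle Visit, Park Transfer, Castle Walk, Old-Town Transfer.
Museum Break starts after Aquarium Visit ends — done with Aquarium Visit.
Harbour Hike starts after Museum Break ends — done with Museum Break.
Market Lunch starts before Harbour Hike ends → Harbour Hike and Market Lunch overlap.
Observatory Walk starts exactly when Harbour Hike ends (back-to-back, no overlap) — done with Harbour Hike.
Observatory Walk starts before Market Lunch ends → Market Lunch and Observatory Walk overlap.
Castle Visit starts after Market Lunch ends — done with Market Lunch.
Castle Visit starts after Observatory Walk ends — done with Observatory Walk.
Park Transfer starts after Castle Visit ends — done with Castle Visit.
Castle Walk starts after Park Transfer ends — done with Park Transfer.
Old-Town Transfer starts after Castle Walk ends.

Harbour Hike & Market Lunch, Market Lunch & Observatory Walk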